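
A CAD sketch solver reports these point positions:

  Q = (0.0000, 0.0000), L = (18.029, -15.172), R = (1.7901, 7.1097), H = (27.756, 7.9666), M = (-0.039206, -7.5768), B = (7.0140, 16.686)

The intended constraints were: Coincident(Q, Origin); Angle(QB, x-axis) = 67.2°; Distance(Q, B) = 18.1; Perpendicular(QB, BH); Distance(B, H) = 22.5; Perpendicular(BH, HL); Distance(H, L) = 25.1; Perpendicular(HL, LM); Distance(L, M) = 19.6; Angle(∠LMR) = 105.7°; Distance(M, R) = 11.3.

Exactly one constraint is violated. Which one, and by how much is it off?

Distance(M, R) = 11.3 — off by 3.50.

Q = (0.00, 0.00) ✓; QB at 67.20° ✓; |QB| = 18.10 ✓; ∠(QB, BH) = 90.00° ✓; |BH| = 22.50 ✓; ∠(BH, HL) = 90.00° ✓; |HL| = 25.10 ✓; ∠(HL, LM) = 90.00° ✓; |LM| = 19.60 ✓; ∠LMR = 105.7° ✓; |MR| = 14.80 ✗.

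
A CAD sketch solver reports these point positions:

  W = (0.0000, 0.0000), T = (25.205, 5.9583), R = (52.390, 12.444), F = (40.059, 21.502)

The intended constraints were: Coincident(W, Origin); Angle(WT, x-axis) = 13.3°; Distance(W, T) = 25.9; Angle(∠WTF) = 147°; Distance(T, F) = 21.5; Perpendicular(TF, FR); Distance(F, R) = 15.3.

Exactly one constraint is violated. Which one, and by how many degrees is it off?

Perpendicular(TF, FR) — off by 7.40°.

W = (0.00, 0.00) ✓; WT at 13.30° ✓; |WT| = 25.90 ✓; ∠WTF = 147.0° ✓; |TF| = 21.50 ✓; ∠(TF, FR) = 82.60° ✗; |FR| = 15.30 ✓.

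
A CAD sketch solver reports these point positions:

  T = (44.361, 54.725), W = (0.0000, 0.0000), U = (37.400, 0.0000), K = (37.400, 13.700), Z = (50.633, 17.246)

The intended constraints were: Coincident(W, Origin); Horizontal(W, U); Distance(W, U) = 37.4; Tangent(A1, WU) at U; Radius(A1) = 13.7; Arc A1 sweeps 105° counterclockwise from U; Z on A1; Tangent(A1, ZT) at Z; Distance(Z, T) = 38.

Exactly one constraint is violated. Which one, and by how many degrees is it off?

Tangent(A1, ZT) at Z — off by 5.50°.

W = (0.00, 0.00) ✓; W.y = 0.00, U.y = 0.00 ✓; |WU| = 37.40 ✓; ∠(KU, UW) = 90.00° ✓; |KU| = 13.70 ✓; bearing(K→Z) − bearing(K→U) = 105.0° ✓; |KZ| = 13.70 ✓; ∠(KZ, ZT) = 95.50° ✗; |ZT| = 38.00 ✓.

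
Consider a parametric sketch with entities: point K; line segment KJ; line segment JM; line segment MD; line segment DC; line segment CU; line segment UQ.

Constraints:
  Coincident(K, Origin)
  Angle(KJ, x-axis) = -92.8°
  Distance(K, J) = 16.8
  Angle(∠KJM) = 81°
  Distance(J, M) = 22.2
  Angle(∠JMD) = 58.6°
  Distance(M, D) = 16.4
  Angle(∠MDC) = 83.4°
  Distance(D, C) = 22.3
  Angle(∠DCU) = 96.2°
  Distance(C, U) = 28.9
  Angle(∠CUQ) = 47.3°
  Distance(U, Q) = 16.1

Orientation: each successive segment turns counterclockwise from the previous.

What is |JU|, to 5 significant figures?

26.797

K is at the origin; KJ runs at -92.8° with length 16.8, so J = (-0.82068, -16.780). ∠KJM = 81.0° gives JM at 6.2000° from the x-axis; with |JM| = 22.2, M = (21.249, -14.382). ∠JMD = 58.6° gives MD at 127.60° from the x-axis; with |MD| = 16.4, D = (11.243, -1.3888). ∠MDC = 83.4° gives DC at -135.80° from the x-axis; with |DC| = 22.3, C = (-4.7440, -16.936). ∠DCU = 96.2° gives CU at -52.000° from the x-axis; with |CU| = 28.9, U = (13.049, -39.709). Then |JU| = |U − J| = 26.797.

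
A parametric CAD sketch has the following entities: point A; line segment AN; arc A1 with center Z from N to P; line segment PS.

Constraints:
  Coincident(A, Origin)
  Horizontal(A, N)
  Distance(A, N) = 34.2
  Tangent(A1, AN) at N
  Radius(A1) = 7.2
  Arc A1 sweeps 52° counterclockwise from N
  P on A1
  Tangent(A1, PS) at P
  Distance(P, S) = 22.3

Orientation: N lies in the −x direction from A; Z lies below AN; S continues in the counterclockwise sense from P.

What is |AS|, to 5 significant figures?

57.332

On A1, N sits at bearing 90° from Z; a 52° counterclockwise sweep puts P at bearing 142°, so P = Z + 7.2·(cos 142°, sin 142°) = (-39.874, -2.7672). Tangency of A1 to PS means the radius ZP is perpendicular to PS, so PS runs along (−sin 142°, cos 142°); with |PS| = 22.3, S = (-53.603, -20.340). Then |AS| = |S − A| = 57.332.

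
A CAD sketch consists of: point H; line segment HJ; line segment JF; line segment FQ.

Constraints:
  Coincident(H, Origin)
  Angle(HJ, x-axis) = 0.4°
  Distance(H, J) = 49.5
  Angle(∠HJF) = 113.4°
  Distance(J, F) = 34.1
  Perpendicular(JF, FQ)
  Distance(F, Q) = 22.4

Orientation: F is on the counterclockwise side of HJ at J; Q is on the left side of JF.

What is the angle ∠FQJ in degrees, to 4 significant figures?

56.70°

H is at the origin; HJ runs at 0.4° with length 49.5, so J = 49.5·(cos 0.4°, sin 0.4°) = (49.50, 0.3456). ∠HJF = 113.4°, so JF runs at 0.4° + (180° − 113.4°) = 67.00° from the x-axis; with |JF| = 34.1, F = J + 34.1·(cos 67.00°, sin 67.00°) = (62.82, 31.73). The perpendicularity gives FQ at right angles to JF; with |FQ| = 22.4 on the left of JF, Q = F + 22.4·(-0.9205, 0.3907) = (42.20, 40.49). Then cos ∠FQJ = QF·QJ / (|QF||QJ|), giving 56.70°.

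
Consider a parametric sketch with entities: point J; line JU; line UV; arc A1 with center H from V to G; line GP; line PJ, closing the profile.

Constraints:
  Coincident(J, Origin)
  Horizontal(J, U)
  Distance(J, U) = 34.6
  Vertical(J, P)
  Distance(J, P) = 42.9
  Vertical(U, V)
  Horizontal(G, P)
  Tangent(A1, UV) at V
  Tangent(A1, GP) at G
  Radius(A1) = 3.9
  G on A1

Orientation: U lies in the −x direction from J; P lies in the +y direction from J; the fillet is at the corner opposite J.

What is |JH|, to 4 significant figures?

49.63

J is at the origin; JU is horizontal with |JU| = 34.6 and U on the −x side, so U = (-34.60, 0.000). J and P share the same x with |JP| = 42.9 and P on the +y side, so P = (0.000, 42.90). The virtual corner opposite J is at (-34.60, 42.90). Since A1 is tangent to UV there, HV ⟂ UV and tangency of A1 to GP means the radius HG is perpendicular to GP, with radius 3.9, so the center H sits 3.9 in from both sides at H = (-30.70, 39.00). Then |JH| = |H − J| = 49.63.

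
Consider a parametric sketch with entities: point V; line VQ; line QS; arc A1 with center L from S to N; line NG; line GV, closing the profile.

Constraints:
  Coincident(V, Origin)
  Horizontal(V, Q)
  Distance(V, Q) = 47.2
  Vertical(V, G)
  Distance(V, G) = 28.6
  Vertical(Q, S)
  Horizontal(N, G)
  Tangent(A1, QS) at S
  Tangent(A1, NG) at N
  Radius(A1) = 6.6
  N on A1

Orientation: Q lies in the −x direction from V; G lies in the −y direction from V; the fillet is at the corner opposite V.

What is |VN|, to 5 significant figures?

49.662

V is at the origin; V and Q share the same y with |VQ| = 47.2 and Q on the −x side, so Q = (-47.200, 0.0000). VG is vertical with |VG| = 28.6 and G on the −y side, so G = (0.0000, -28.600). The virtual corner opposite V is at (-47.200, -28.600). A1 meets QS tangentially, so LS is at right angles to QS and the tangent condition forces LN to be normal to NG, with radius 6.6, so the center L sits 6.6 in from both sides at L = (-40.600, -22.000). That places the tangent points at S = (-47.200, -22.000) on QS and N = (-40.600, -28.600) on NG. Then |VN| = |N − V| = 49.662.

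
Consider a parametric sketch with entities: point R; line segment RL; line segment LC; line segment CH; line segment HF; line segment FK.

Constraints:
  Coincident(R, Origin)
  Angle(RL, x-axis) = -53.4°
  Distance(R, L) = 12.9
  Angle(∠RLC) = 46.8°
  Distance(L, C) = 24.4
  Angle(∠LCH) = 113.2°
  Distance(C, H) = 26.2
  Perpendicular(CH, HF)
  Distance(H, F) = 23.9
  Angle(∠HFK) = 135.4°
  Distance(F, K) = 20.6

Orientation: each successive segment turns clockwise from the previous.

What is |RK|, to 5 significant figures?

22.529

R is at the origin; RL runs at -53.4° with length 12.9, so L = (7.6913, -10.356). ∠RLC = 46.8° gives LC at 173.40° from the x-axis; with |LC| = 24.4, C = (-16.547, -7.5519). ∠LCH = 113.2° gives CH at 106.60° from the x-axis; with |CH| = 26.2, H = (-24.032, 17.556). CH is perpendicular to HF, so HF runs at 16.600°; with |HF| = 23.9, F = (-1.1281, 24.384). ∠HFK = 135.4° gives FK at -28.000° from the x-axis; with |FK| = 20.6, K = (17.061, 14.713). Then |RK| = |K − R| = 22.529.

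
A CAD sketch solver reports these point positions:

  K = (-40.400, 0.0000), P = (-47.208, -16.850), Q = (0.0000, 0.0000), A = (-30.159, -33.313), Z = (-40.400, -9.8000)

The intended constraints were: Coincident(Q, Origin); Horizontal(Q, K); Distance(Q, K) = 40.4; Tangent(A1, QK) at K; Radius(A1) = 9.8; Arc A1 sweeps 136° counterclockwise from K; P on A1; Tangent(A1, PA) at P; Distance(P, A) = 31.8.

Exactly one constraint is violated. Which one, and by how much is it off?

Distance(P, A) = 31.8 — off by 8.10.

Q = (0.00, 0.00) ✓; Q.y = 0.00, K.y = 0.00 ✓; |QK| = 40.40 ✓; ∠(ZK, KQ) = 90.00° ✓; |ZK| = 9.800 ✓; bearing(Z→P) − bearing(Z→K) = 136.0° ✓; |ZP| = 9.801 ✓; ∠(ZP, PA) = 90.00° ✓; |PA| = 23.70 ✗.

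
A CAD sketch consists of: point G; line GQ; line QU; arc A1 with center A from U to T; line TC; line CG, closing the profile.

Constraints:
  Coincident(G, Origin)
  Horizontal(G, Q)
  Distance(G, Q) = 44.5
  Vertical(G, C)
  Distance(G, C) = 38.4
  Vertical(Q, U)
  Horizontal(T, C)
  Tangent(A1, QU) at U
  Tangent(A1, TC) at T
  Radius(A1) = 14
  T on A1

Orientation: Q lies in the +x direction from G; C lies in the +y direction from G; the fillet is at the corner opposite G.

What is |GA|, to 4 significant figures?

39.06

GC is vertical with |GC| = 38.4 and C on the +y side, so C = (0.000, 38.40). The virtual corner opposite G is at (44.50, 38.40). Tangency of A1 to QU means the radius AU is perpendicular to QU and the tangent condition forces AT to be normal to TC, with radius 14.0, so the center A sits 14.0 in from both sides at A = (30.50, 24.40). Then |GA| = |A − G| = 39.06.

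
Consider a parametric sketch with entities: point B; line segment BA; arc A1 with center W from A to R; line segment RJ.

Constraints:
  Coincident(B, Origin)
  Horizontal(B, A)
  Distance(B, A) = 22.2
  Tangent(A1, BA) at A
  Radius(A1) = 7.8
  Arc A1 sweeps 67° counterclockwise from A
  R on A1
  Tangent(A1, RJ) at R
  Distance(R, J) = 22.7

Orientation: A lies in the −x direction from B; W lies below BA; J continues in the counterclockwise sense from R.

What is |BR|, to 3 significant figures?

29.8

B is at the origin; B and A share the same y with |BA| = 22.2 and A on the −x side, so A = (-22.2, 0.00). Since A1 is tangent to BA there, WA ⟂ BA, so W = A + (0, -7.8) = (-22.2, -7.80). On A1, A sits at bearing 90° from W; a 67° counterclockwise sweep puts R at bearing 157°, so R = W + 7.8·(cos 157°, sin 157°) = (-29.4, -4.75). Then |BR| = |R − B| = 29.8.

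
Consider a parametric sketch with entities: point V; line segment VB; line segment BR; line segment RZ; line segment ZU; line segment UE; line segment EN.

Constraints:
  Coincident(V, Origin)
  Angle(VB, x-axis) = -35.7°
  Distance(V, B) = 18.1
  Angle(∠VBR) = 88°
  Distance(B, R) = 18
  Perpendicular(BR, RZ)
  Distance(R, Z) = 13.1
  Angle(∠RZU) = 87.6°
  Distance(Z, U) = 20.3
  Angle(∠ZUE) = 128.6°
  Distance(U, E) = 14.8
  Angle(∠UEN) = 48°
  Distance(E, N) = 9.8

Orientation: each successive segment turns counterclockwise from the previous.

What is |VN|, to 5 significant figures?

16.899

V is at the origin; VB runs at -35.7° with length 18.1, so B = (14.699, -10.562). ∠VBR = 88.0° gives BR at 56.300° from the x-axis; with |BR| = 18.0, R = (24.686, 4.4131). The perpendicularity gives RZ at right angles to BR, so RZ runs at 146.30°; with |RZ| = 13.1, Z = (13.787, 11.682). ∠RZU = 87.6° gives ZU at -121.30° from the x-axis; with |ZU| = 20.3, U = (3.2411, -5.6640). ∠ZUE = 128.6° gives UE at -69.900° from the x-axis; with |UE| = 14.8, E = (8.3272, -19.563). ∠UEN = 48.0° gives EN at 62.100° from the x-axis; with |EN| = 9.8, N = (12.913, -10.902). Then |VN| = |N − V| = 16.899.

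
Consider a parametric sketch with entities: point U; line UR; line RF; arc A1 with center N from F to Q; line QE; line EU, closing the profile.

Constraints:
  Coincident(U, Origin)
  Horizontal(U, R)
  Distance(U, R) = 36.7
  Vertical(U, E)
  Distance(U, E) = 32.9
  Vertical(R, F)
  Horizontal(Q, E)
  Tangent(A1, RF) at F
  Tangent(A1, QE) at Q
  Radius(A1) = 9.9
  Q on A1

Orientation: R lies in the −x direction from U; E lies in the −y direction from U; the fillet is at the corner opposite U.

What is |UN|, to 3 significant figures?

35.3

U is at the origin; UR is horizontal with |UR| = 36.7 and R on the −x side, so R = (-36.7, 0.00). U and E share the same x with |UE| = 32.9 and E on the −y side, so E = (0.00, -32.9). The virtual corner opposite U is at (-36.7, -32.9). Since A1 is tangent to RF there, NF ⟂ RF and the tangent condition forces NQ to be normal to QE, with radius 9.9, so the center N sits 9.9 in from both sides at N = (-26.8, -23.0). Then |UN| = |N − U| = 35.3.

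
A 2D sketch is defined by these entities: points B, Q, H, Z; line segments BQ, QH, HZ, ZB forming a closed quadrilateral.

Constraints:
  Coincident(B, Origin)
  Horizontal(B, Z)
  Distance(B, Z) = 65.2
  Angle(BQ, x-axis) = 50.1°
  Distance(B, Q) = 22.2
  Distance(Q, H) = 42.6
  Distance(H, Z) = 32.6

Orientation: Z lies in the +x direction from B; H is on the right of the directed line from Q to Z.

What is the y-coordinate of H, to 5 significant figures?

-18.216

B is at the origin; BZ is horizontal with |BZ| = 65.2 and Z in +x, so Z = (65.2, 0). BQ runs at 50.1° with |BQ| = 22.2, so Q = (14.240, 17.031). H is determined by |QH| = 42.6 and |HZ| = 32.6 together: it lies at the intersection of circle(Q, 42.6) and circle(Z, 32.6). With |QZ| = 53.730, the foot of the radical line on QZ is 33.863 from Q and the perpendicular offset is √(42.6² − 33.863²) = 25.847. Taking the right-of-QZ solution: H = (38.164, -18.216).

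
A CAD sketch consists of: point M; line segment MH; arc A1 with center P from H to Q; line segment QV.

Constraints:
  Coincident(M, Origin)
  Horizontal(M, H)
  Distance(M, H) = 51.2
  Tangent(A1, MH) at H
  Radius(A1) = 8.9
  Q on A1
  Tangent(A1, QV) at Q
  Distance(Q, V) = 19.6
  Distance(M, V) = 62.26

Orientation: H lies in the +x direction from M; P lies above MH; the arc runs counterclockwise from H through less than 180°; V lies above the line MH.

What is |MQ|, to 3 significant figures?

60.8

Checks: |PQ| = 8.900 ✓; ∠(PQ, QV) = 90.00° ✓; |QV| = 19.60 ✓; |MV| = 62.26 ✓.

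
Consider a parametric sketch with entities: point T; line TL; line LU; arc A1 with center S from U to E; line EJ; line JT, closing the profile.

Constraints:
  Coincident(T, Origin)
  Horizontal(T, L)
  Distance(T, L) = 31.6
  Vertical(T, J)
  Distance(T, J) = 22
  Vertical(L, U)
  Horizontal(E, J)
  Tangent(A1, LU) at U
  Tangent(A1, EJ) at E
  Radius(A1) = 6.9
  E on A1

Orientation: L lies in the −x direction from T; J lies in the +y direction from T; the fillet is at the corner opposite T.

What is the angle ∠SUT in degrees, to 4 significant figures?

25.54°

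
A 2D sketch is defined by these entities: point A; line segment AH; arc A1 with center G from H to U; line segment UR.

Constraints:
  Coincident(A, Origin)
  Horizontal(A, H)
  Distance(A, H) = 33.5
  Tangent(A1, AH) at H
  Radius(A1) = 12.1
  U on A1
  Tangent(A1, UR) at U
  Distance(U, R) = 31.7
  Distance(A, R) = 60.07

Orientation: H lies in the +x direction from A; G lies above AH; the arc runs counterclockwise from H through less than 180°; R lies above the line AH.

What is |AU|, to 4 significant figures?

47.62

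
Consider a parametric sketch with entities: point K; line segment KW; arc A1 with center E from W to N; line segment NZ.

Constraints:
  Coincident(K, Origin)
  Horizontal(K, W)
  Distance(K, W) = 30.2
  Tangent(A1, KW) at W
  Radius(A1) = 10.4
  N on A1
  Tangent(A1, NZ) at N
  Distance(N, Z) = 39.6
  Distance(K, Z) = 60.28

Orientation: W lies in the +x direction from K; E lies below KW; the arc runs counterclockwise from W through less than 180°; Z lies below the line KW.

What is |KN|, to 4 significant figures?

24.27

Checks: |EN| = 10.40 ✓; ∠(EN, NZ) = 90.00° ✓; |NZ| = 39.60 ✓; |KZ| = 60.28 ✓.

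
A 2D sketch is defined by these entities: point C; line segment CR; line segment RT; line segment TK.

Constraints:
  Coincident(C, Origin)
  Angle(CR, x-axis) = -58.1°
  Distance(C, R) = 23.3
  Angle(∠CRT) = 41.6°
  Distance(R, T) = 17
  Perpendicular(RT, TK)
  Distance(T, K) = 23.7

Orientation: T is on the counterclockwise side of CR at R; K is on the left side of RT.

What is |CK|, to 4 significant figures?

8.241

C is at the origin; CR runs at -58.1° with length 23.3, so R = 23.3·(cos -58.1°, sin -58.1°) = (12.31, -19.78). ∠CRT = 41.6°, so RT runs at -58.1° + (180° − 41.6°) = 80.30° from the x-axis; with |RT| = 17.0, T = R + 17.0·(cos 80.30°, sin 80.30°) = (15.18, -3.024). The perpendicularity gives TK at right angles to RT; with |TK| = 23.7 on the left of RT, K = T + 23.7·(-0.9857, 0.1685) = (-8.184, 0.9691). Then |CK| = |K − C| = 8.241.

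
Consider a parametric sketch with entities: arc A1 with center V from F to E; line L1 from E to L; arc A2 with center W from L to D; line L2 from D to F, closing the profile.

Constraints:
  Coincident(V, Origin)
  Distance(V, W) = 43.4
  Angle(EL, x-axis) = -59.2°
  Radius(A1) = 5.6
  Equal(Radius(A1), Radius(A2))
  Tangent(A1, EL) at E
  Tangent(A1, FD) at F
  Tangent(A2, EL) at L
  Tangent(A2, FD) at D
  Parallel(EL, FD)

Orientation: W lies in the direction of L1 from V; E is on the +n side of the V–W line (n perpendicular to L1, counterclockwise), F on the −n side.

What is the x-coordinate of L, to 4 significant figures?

27.03

Tangency of A1 to both parallel lines with radius 5.6 puts E and F at V ± 5.6·n: E = (4.810, 2.867), F = (-4.810, -2.867). Equal radii place L and D the same way about W: L = W + 5.6·n = (27.03, -34.41), D = W − 5.6·n = (17.41, -40.15). So L.x = 27.03.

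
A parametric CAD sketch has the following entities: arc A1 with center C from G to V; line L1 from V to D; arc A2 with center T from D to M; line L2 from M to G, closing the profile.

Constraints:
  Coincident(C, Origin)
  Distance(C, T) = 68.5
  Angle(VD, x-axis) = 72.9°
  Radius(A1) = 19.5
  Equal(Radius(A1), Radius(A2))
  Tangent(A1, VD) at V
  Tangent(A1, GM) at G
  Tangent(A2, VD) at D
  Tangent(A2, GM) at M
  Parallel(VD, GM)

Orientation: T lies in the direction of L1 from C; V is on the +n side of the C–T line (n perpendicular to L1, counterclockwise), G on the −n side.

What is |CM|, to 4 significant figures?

71.22

The slot axis is L1's direction at 72.9°, so u = (cos 72.9°, sin 72.9°) = (0.2940, 0.9558) and n = (−sin 72.9°, cos 72.9°) = (-0.9558, 0.2940). C is at the origin and T lies 68.5 along u from C, so T = 68.5·u = (20.14, 65.47). Tangency of A1 to both parallel lines with radius 19.5 puts V and G at C ± 19.5·n: V = (-18.64, 5.734), G = (18.64, -5.734). Equal radii place D and M the same way about T: D = T + 19.5·n = (1.504, 71.21), M = T − 19.5·n = (38.78, 59.74). Then |CM| = |M − C| = 71.22.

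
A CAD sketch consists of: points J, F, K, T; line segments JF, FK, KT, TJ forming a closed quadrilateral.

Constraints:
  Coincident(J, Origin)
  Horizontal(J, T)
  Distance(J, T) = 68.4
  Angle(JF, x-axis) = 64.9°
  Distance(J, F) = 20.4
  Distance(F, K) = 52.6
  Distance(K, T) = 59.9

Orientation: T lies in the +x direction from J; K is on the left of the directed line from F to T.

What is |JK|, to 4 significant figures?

72.10

J is at the origin; J and T share the same y with |JT| = 68.4 and T in +x, so T = (68.4, 0). JF runs at 64.9° with |JF| = 20.4, so F = (8.654, 18.47). K is determined by |FK| = 52.6 and |KT| = 59.9 together: it lies at the intersection of circle(F, 52.6) and circle(T, 59.9). With |FT| = 62.54, the foot of the radical line on FT is 24.70 from F and the perpendicular offset is √(52.6² − 24.70²) = 46.44. Taking the left-of-FT solution: K = (45.97, 55.54).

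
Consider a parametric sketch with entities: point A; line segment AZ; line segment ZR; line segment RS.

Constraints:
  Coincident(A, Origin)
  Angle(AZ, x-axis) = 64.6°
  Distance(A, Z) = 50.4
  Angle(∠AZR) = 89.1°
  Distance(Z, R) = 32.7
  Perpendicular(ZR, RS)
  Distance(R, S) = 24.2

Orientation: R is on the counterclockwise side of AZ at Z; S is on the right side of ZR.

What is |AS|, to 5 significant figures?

81.132

∠AZR = 89.1°, so ZR runs at 64.6° + (180° − 89.1°) = 155.50° from the x-axis; with |ZR| = 32.7, R = Z + 32.7·(cos 155.50°, sin 155.50°) = (-8.1374, 59.089). ZR is perpendicular to RS; with |RS| = 24.2 on the right of ZR, S = R + 24.2·(0.41469, 0.90996) = (1.8982, 81.110). Then |AS| = |S − A| = 81.132.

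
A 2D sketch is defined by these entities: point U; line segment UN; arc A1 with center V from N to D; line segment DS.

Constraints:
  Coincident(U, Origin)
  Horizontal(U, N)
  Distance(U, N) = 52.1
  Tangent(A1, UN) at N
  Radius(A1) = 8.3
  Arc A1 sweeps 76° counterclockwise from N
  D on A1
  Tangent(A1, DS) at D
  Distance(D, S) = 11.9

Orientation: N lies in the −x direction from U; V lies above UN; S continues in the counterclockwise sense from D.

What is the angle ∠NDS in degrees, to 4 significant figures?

142.0°

On A1, N sits at bearing -90° from V; a 76° counterclockwise sweep puts D at bearing -14°, so D = V + 8.3·(cos -14°, sin -14°) = (-44.05, 6.292). The tangent condition forces VD to be normal to DS, so DS runs along (−sin -14°, cos -14°); with |DS| = 11.9, S = (-41.17, 17.84). Then cos ∠NDS = DN·DS / (|DN||DS|), giving 142.0°.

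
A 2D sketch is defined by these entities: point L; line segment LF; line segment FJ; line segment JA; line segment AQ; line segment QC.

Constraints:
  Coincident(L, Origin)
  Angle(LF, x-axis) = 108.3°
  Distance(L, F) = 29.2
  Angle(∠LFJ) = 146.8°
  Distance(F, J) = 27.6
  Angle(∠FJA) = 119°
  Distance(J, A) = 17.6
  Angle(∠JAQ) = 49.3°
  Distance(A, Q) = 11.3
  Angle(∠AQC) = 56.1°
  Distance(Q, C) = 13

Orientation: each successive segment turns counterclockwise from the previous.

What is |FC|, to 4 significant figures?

34.59

L is at the origin; LF runs at 108.3° with length 29.2, so F = (-9.169, 27.72). ∠LFJ = 146.8° gives FJ at 141.5° from the x-axis; with |FJ| = 27.6, J = (-30.77, 44.90). ∠FJA = 119.0° gives JA at -157.5° from the x-axis; with |JA| = 17.6, A = (-47.03, 38.17). ∠JAQ = 49.3° gives AQ at -26.80° from the x-axis; with |AQ| = 11.3, Q = (-36.94, 33.07). ∠AQC = 56.1° gives QC at 97.10° from the x-axis; with |QC| = 13.0, C = (-38.55, 45.97). Then |FC| = |C − F| = 34.59.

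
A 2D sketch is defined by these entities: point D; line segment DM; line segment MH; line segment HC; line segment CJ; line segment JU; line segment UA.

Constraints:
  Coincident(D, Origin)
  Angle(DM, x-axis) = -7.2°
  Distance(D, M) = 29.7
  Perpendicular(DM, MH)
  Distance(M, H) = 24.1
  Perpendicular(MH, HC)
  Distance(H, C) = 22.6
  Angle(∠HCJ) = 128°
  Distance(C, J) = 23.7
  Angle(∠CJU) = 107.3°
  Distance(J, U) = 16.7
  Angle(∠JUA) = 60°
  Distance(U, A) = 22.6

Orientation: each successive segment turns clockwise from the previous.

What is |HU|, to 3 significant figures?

42.6

D is at the origin; DM runs at -7.2° with length 29.7, so M = (29.5, -3.72). DM is perpendicular to MH, so MH runs at -97.2°; with |MH| = 24.1, H = (26.4, -27.6). MH is perpendicular to HC, so HC runs at 173°; with |HC| = 22.6, C = (4.02, -24.8). ∠HCJ = 128.0° gives CJ at 121° from the x-axis; with |CJ| = 23.7, J = (-8.11, -4.44). ∠CJU = 107.3° gives JU at 48.1° from the x-axis; with |JU| = 16.7, U = (3.04, 7.99). Then |HU| = |U − H| = 42.6.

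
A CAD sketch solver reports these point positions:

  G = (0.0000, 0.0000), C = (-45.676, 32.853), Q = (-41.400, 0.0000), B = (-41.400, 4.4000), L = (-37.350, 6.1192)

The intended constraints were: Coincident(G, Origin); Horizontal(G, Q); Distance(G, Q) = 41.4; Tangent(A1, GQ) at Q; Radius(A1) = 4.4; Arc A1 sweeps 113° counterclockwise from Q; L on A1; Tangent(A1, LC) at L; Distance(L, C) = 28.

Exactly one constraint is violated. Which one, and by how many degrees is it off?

Tangent(A1, LC) at L — off by 5.70°.

G = (0.00, 0.00) ✓; G.y = 0.00, Q.y = 0.00 ✓; |GQ| = 41.40 ✓; ∠(BQ, QG) = 90.00° ✓; |BQ| = 4.400 ✓; bearing(B→L) − bearing(B→Q) = 113.0° ✓; |BL| = 4.400 ✓; ∠(BL, LC) = 95.70° ✗; |LC| = 28.00 ✓.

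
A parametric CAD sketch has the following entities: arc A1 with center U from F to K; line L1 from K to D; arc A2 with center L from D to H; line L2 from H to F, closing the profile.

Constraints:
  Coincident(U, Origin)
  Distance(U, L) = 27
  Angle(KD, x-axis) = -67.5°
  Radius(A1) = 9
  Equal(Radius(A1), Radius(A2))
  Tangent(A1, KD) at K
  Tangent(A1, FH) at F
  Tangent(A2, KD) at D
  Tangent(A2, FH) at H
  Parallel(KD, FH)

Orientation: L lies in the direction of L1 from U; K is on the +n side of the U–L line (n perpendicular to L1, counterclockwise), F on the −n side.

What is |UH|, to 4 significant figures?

28.46

The slot axis is L1's direction at -67.5°, so u = (cos -67.5°, sin -67.5°) = (0.3827, -0.9239) and n = (−sin -67.5°, cos -67.5°) = (0.9239, 0.3827). U is at the origin and L lies 27.0 along u from U, so L = 27.0·u = (10.33, -24.94). Tangency of A1 to both parallel lines with radius 9.0 puts K and F at U ± 9.0·n: K = (8.315, 3.444), F = (-8.315, -3.444). Equal radii place D and H the same way about L: D = L + 9.0·n = (18.65, -21.50), H = L − 9.0·n = (2.018, -28.39). Then |UH| = |H − U| = 28.46.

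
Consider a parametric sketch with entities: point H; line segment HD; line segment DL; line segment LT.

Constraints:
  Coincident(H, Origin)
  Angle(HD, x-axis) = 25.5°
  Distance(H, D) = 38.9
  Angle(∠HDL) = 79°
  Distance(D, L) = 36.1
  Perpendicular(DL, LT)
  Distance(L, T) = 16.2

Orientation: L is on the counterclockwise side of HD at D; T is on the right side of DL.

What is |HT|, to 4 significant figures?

61.48

H is at the origin; HD runs at 25.5° with length 38.9, so D = 38.9·(cos 25.5°, sin 25.5°) = (35.11, 16.75). ∠HDL = 79.0°, so DL runs at 25.5° + (180° − 79.0°) = 126.5° from the x-axis; with |DL| = 36.1, L = D + 36.1·(cos 126.5°, sin 126.5°) = (13.64, 45.77). The perpendicularity gives LT at right angles to DL; with |LT| = 16.2 on the right of DL, T = L + 16.2·(0.8039, 0.5948) = (26.66, 55.40). Then |HT| = |T − H| = 61.48.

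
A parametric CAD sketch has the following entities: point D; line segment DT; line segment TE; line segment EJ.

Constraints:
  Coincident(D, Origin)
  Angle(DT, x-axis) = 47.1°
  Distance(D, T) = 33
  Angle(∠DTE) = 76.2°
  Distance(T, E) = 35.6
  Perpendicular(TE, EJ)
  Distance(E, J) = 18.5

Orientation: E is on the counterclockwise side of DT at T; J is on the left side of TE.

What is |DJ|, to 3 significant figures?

30.9

∠DTE = 76.2°, so TE runs at 47.1° + (180° − 76.2°) = 151° from the x-axis; with |TE| = 35.6, E = T + 35.6·(cos 151°, sin 151°) = (-8.64, 41.5). TE is perpendicular to EJ; with |EJ| = 18.5 on the left of TE, J = E + 18.5·(-0.486, -0.874) = (-17.6, 25.3). Then |DJ| = |J − D| = 30.9.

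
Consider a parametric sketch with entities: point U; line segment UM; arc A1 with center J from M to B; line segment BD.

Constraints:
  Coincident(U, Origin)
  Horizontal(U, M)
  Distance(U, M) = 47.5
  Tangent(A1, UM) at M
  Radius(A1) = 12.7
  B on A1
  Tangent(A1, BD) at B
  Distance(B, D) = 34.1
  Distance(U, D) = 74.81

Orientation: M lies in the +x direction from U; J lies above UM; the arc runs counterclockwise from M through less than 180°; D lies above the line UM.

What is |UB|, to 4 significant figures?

61.69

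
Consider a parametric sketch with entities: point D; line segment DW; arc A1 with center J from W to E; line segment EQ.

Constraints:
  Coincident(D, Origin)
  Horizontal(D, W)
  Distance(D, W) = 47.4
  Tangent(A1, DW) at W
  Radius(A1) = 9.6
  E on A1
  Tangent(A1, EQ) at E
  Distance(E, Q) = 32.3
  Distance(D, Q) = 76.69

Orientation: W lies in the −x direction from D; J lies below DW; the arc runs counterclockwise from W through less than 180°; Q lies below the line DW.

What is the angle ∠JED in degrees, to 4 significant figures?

26.05°

D is at the origin; D and W share the same y with |DW| = 47.4 and W on the −x side, so W = (-47.40, 0.000). A1 meets DW tangentially, so JW is at right angles to DW, so J = W + (0, -9.6) = (-47.40, -9.600). Since JE ⟂ EQ (tangency), |JQ| = √(9.6² + 32.3²) = 33.70 regardless of where E sits on A1. So Q lies on both circle(D, 76.69) and circle(J, 33.70); the below-DW intersection is Q = (-67.28, -36.81). E is the foot of the tangent from Q: E = (-56.44, -6.379).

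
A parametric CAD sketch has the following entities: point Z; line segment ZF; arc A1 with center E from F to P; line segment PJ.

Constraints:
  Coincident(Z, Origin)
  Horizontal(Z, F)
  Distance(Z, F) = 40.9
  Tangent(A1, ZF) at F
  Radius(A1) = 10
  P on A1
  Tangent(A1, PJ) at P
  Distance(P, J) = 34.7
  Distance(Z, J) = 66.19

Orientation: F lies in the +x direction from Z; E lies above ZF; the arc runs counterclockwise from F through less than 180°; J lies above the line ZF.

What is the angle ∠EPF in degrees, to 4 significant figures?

42.79°

Checks: |EP| = 10.00 ✓; ∠(EP, PJ) = 90.00° ✓; |PJ| = 34.70 ✓; |ZJ| = 66.19 ✓.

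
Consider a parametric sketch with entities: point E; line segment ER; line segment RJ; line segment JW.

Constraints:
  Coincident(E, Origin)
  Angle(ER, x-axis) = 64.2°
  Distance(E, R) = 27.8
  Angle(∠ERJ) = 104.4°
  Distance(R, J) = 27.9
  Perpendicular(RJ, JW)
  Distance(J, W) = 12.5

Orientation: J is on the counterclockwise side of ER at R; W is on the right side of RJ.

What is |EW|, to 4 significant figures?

52.60

E is at the origin; ER runs at 64.2° with length 27.8, so R = 27.8·(cos 64.2°, sin 64.2°) = (12.10, 25.03). ∠ERJ = 104.4°, so RJ runs at 64.2° + (180° − 104.4°) = 139.8° from the x-axis; with |RJ| = 27.9, J = R + 27.9·(cos 139.8°, sin 139.8°) = (-9.210, 43.04). RJ is perpendicular to JW; with |JW| = 12.5 on the right of RJ, W = J + 12.5·(0.6455, 0.7638) = (-1.142, 52.58). Then |EW| = |W − E| = 52.60.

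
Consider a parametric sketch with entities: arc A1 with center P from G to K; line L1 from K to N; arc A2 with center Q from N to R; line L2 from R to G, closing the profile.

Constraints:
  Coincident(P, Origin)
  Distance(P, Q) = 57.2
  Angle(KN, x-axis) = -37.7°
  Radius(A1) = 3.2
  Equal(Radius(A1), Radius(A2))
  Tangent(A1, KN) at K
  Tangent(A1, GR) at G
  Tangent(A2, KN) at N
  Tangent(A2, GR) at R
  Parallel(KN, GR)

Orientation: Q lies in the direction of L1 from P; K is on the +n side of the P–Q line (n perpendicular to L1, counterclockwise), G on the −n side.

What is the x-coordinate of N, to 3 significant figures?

47.2

Tangency of A1 to both parallel lines with radius 3.2 puts K and G at P ± 3.2·n: K = (1.96, 2.53), G = (-1.96, -2.53). Equal radii place N and R the same way about Q: N = Q + 3.2·n = (47.2, -32.4), R = Q − 3.2·n = (43.3, -37.5). So N.x = 47.2.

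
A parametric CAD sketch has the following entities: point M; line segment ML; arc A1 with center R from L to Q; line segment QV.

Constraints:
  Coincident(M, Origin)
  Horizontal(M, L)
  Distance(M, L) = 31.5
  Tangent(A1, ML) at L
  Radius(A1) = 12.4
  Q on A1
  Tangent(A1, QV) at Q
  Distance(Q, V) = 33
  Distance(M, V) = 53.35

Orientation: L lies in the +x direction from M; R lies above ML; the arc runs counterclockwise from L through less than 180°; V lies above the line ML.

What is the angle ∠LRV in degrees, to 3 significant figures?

170°

Checks: |RQ| = 12.40 ✓; ∠(RQ, QV) = 90.00° ✓; |QV| = 33.00 ✓; |MV| = 53.35 ✓.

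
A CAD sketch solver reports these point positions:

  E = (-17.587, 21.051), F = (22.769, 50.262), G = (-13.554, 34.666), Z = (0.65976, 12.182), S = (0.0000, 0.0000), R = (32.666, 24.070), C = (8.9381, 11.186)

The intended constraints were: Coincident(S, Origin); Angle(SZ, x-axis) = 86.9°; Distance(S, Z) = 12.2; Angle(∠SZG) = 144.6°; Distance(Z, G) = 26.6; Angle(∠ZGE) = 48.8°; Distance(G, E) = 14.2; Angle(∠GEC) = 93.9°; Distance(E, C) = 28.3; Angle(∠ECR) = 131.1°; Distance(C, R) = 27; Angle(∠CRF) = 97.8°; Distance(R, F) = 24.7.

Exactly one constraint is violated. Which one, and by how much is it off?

Distance(R, F) = 24.7 — off by 3.30.

S = (0.00, 0.00) ✓; SZ at 86.90° ✓; |SZ| = 12.20 ✓; ∠SZG = 144.6° ✓; |ZG| = 26.60 ✓; ∠ZGE = 48.80° ✓; |GE| = 14.20 ✓; ∠GEC = 93.90° ✓; |EC| = 28.30 ✓; ∠ECR = 131.1° ✓; |CR| = 27.00 ✓; ∠CRF = 97.80° ✓; |RF| = 28.00 ✗.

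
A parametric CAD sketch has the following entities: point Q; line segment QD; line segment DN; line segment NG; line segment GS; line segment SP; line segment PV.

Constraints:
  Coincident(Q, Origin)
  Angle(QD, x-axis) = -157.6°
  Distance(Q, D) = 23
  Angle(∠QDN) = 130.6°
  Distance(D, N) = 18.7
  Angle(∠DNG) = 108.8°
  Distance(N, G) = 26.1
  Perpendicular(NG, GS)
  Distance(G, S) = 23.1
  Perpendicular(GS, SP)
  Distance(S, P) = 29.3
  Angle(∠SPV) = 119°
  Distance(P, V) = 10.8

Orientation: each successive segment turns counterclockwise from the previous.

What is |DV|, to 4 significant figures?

4.711

Q is at the origin; QD runs at -157.6° with length 23.0, so D = (-21.26, -8.765). ∠QDN = 130.6° gives DN at -108.2° from the x-axis; with |DN| = 18.7, N = (-27.11, -26.53). ∠DNG = 108.8° gives NG at -37.00° from the x-axis; with |NG| = 26.1, G = (-6.261, -42.24). NG ⟂ GS, so GS runs at 53.00°; with |GS| = 23.1, S = (7.641, -23.79). The perpendicularity gives SP at right angles to GS, so SP runs at 143.0°; with |SP| = 29.3, P = (-15.76, -6.155). ∠SPV = 119.0° gives PV at -156.0° from the x-axis; with |PV| = 10.8, V = (-25.63, -10.55). Then |DV| = |V − D| = 4.711.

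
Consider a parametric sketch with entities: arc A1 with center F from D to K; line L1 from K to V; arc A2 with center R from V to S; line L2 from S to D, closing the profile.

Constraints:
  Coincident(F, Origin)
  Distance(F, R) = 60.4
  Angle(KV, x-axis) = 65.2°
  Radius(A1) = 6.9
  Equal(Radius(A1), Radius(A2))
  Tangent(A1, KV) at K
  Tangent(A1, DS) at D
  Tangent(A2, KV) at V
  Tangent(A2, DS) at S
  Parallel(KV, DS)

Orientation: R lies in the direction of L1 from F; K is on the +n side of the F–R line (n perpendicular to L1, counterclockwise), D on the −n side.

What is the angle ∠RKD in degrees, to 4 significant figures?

83.48°

The slot axis is L1's direction at 65.2°, so u = (cos 65.2°, sin 65.2°) = (0.4195, 0.9078) and n = (−sin 65.2°, cos 65.2°) = (-0.9078, 0.4195). F is at the origin and R lies 60.4 along u from F, so R = 60.4·u = (25.33, 54.83). Tangency of A1 to both parallel lines with radius 6.9 puts K and D at F ± 6.9·n: K = (-6.264, 2.894), D = (6.264, -2.894). Then cos ∠RKD = KR·KD / (|KR||KD|), giving 83.48°.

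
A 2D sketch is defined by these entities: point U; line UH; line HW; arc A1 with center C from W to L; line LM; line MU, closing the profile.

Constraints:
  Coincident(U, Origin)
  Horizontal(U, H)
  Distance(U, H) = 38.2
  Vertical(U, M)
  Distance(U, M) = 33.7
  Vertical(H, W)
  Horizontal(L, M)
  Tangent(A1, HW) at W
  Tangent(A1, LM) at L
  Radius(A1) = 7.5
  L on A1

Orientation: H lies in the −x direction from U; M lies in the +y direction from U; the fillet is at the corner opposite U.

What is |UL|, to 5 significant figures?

45.587

U is at the origin; U and H share the same y with |UH| = 38.2 and H on the −x side, so H = (-38.200, 0.0000). UM is vertical with |UM| = 33.7 and M on the +y side, so M = (0.0000, 33.700). The virtual corner opposite U is at (-38.200, 33.700). The tangent condition forces CW to be normal to HW and the tangent condition forces CL to be normal to LM, with radius 7.5, so the center C sits 7.5 in from both sides at C = (-30.700, 26.200). That places the tangent points at W = (-38.200, 26.200) on HW and L = (-30.700, 33.700) on LM. Then |UL| = |L − U| = 45.587.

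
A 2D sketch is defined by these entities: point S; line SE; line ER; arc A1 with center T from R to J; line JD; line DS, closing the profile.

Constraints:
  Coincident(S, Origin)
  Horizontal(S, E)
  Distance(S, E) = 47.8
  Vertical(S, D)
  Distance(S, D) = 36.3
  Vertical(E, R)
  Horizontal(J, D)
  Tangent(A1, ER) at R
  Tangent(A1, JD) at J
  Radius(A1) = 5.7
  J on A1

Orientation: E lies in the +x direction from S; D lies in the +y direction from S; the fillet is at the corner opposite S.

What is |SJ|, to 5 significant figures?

55.589

S is at the origin; SE is horizontal with |SE| = 47.8 and E on the +x side, so E = (47.800, 0.0000). SD is vertical with |SD| = 36.3 and D on the +y side, so D = (0.0000, 36.300). The virtual corner opposite S is at (47.800, 36.300). Since A1 is tangent to ER there, TR ⟂ ER and tangency of A1 to JD means the radius TJ is perpendicular to JD, with radius 5.7, so the center T sits 5.7 in from both sides at T = (42.100, 30.600). That places the tangent points at R = (47.800, 30.600) on ER and J = (42.100, 36.300) on JD. Then |SJ| = |J − S| = 55.589.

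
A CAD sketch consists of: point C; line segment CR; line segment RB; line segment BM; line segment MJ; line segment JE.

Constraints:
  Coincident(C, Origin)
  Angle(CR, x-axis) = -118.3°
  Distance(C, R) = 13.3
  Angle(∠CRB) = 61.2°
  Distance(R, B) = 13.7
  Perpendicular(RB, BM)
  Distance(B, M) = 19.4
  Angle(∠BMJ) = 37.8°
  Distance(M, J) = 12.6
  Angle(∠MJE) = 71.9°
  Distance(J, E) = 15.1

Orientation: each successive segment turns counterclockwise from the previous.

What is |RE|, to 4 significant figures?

20.66

C is at the origin; CR runs at -118.3° with length 13.3, so R = (-6.305, -11.71). ∠CRB = 61.2° gives RB at 0.5000° from the x-axis; with |RB| = 13.7, B = (7.394, -11.59). RB is perpendicular to BM, so BM runs at 90.50°; with |BM| = 19.4, M = (7.225, 7.808). ∠BMJ = 37.8° gives MJ at -127.3° from the x-axis; with |MJ| = 12.6, J = (-0.4106, -2.214). ∠MJE = 71.9° gives JE at -19.20° from the x-axis; with |JE| = 15.1, E = (13.85, -7.180). Then |RE| = |E − R| = 20.66.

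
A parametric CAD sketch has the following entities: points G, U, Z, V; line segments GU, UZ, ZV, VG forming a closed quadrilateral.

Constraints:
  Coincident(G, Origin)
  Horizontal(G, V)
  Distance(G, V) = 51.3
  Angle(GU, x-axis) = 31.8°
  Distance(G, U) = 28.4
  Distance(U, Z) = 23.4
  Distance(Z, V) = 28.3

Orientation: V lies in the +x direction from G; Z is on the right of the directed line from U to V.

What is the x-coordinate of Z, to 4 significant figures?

24.29

G is at the origin; GV is horizontal with |GV| = 51.3 and V in +x, so V = (51.3, 0). GU runs at 31.8° with |GU| = 28.4, so U = (24.14, 14.97). Z is determined by |UZ| = 23.4 and |ZV| = 28.3 together: it lies at the intersection of circle(U, 23.4) and circle(V, 28.3). With |UV| = 31.01, the foot of the radical line on UV is 11.42 from U and the perpendicular offset is √(23.4² − 11.42²) = 20.42. Taking the right-of-UV solution: Z = (24.29, -8.434).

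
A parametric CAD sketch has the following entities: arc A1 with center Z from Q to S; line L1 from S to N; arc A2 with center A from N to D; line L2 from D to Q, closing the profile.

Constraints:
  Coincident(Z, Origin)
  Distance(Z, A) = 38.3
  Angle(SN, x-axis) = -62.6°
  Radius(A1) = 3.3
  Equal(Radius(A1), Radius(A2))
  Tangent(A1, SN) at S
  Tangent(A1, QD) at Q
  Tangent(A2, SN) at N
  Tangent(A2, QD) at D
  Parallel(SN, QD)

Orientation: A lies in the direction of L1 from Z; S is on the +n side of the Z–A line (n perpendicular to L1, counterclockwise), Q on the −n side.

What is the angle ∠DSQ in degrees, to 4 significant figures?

80.22°

Tangency of A1 to both parallel lines with radius 3.3 puts S and Q at Z ± 3.3·n: S = (2.930, 1.519), Q = (-2.930, -1.519). Equal radii place N and D the same way about A: N = A + 3.3·n = (20.56, -32.48), D = A − 3.3·n = (14.70, -35.52). Then cos ∠DSQ = SD·SQ / (|SD||SQ|), giving 80.22°.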